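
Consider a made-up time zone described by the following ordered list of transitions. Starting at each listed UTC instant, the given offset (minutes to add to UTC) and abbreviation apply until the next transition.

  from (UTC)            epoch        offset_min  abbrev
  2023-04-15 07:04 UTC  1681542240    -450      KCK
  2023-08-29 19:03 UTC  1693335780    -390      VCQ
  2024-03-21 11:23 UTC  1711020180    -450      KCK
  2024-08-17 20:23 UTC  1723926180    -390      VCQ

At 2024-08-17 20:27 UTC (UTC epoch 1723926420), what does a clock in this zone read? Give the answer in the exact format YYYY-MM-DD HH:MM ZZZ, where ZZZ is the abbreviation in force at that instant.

Query: 2024-08-17 20:27 UTC
Rule 4/4 (VCQ, -06:30): 2024-08-17 20:23 UTC ≤ query < +∞
20·60 + 27 - 390 = 837 min
837 = 0·1440 + 837; 837 = 13·60 + 57 → 13:57, same day
→ 2024-08-17 13:57 VCQ

2024-08-17 13:57 VCQ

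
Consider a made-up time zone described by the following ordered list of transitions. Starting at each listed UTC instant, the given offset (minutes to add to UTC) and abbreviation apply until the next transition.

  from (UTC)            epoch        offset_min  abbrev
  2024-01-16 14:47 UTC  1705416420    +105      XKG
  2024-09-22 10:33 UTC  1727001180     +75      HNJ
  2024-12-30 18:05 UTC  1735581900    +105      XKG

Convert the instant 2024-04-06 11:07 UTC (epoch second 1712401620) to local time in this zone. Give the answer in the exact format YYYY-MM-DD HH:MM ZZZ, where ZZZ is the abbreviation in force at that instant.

2024-04-06 12:52 XKG

Query: 2024-04-06 11:07 UTC
Rule 1/3 (XKG, +01:45): 2024-01-16 14:47 UTC ≤ query < 2024-09-22 10:33 UTC
11·60 + 7 + 105 = 772 min
772 = 0·1440 + 772; 772 = 12·60 + 52 → 12:52, same day
→ 2024-04-06 12:52 XKG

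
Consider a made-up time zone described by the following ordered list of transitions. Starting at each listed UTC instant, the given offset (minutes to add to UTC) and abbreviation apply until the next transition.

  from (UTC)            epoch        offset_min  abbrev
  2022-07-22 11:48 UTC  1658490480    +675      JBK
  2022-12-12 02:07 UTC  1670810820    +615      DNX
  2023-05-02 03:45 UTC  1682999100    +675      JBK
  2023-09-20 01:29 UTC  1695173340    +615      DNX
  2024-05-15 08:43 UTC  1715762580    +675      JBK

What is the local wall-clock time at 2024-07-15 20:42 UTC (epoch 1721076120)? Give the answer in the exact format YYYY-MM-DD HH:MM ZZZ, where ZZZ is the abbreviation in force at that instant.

Query: 2024-07-15 20:42 UTC
Rule 5/5 (JBK, +11:15): 2024-05-15 08:43 UTC ≤ query < +∞
20·60 + 42 + 675 = 1917 min
1917 = 1·1440 + 477; 477 = 7·60 + 57 → 07:57, 2024-07-15 + 1 day = 2024-07-16
→ 2024-07-16 07:57 JBK

2024-07-16 07:57 JBK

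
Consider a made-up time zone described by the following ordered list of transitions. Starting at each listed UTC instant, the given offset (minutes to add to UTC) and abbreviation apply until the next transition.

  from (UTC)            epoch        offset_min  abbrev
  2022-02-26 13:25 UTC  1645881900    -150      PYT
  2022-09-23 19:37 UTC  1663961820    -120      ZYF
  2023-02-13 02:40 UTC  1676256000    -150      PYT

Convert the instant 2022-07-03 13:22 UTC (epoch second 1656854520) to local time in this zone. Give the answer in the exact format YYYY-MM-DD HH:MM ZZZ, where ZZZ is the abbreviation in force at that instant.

2022-07-03 10:52 PYT

Query: 2022-07-03 13:22 UTC
Rule 1/3 (PYT, -02:30): 2022-02-26 13:25 UTC ≤ query < 2022-09-23 19:37 UTC
13·60 + 22 - 150 = 652 min
652 = 0·1440 + 652; 652 = 10·60 + 52 → 10:52, same day
→ 2022-07-03 10:52 PYT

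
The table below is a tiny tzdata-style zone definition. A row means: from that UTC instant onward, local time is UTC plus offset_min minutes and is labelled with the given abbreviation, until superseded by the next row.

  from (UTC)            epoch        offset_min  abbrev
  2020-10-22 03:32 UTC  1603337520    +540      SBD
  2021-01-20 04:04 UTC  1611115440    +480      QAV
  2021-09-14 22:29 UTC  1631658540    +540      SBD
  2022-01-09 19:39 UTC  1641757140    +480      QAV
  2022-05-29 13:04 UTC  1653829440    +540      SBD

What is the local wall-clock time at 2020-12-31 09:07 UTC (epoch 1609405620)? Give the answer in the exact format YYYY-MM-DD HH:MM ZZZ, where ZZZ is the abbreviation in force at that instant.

2020-12-31 18:07 SBD

Query: 2020-12-31 09:07 UTC
Rule 1/5 (SBD, +09:00): 2020-10-22 03:32 UTC ≤ query < 2021-01-20 04:04 UTC
9·60 + 7 + 540 = 1087 min
1087 = 0·1440 + 1087; 1087 = 18·60 + 7 → 18:07, same day
→ 2020-12-31 18:07 SBD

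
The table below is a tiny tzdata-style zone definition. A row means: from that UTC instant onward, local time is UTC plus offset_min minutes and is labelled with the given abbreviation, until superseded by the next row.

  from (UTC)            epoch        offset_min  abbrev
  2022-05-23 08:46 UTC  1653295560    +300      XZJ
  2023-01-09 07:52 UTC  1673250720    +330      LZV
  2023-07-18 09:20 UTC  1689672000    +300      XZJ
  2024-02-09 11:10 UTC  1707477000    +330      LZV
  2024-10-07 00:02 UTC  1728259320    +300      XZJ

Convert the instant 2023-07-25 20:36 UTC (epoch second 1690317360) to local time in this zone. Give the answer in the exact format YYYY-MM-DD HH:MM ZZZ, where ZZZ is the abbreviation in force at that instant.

2023-07-26 01:36 XZJ

Query: 2023-07-25 20:36 UTC
Rule 3/5 (XZJ, +05:00): 2023-07-18 09:20 UTC ≤ query < 2024-02-09 11:10 UTC
20·60 + 36 + 300 = 1536 min
1536 = 1·1440 + 96; 96 = 1·60 + 36 → 01:36, 2023-07-25 + 1 day = 2023-07-26
→ 2023-07-26 01:36 XZJ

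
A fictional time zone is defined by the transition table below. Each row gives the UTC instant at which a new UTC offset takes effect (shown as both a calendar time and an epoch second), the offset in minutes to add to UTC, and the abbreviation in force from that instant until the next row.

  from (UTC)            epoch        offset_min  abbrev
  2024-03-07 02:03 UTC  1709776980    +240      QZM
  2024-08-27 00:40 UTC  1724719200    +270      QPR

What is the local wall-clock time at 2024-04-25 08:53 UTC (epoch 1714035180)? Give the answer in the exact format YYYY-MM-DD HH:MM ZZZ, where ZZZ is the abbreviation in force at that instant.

2024-04-25 12:53 QZM

Query: 2024-04-25 08:53 UTC
Rule 1/2 (QZM, +04:00): 2024-03-07 02:03 UTC ≤ query < 2024-08-27 00:40 UTC
8·60 + 53 + 240 = 773 min
773 = 0·1440 + 773; 773 = 12·60 + 53 → 12:53, same day
→ 2024-04-25 12:53 QZM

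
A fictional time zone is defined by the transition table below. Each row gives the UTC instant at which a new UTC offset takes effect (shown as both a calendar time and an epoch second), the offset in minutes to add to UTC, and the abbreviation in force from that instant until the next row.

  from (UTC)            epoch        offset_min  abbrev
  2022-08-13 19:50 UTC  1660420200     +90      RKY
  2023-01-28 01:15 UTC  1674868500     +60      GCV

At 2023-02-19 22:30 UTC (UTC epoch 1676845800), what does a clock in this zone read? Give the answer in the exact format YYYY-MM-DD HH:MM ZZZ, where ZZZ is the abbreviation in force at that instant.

2023-02-19 23:30 GCV

Query: 2023-02-19 22:30 UTC
Rule 2/2 (GCV, +01:00): 2023-01-28 01:15 UTC ≤ query < +∞
22·60 + 30 + 60 = 1410 min
1410 = 0·1440 + 1410; 1410 = 23·60 + 30 → 23:30, same day
→ 2023-02-19 23:30 GCV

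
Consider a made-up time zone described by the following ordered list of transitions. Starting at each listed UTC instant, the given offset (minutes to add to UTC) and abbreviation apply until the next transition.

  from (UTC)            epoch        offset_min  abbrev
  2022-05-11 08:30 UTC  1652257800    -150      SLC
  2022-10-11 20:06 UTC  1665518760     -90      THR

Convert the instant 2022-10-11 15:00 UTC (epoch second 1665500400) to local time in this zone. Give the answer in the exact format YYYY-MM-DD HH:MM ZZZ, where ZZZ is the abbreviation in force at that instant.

Query: 2022-10-11 15:00 UTC
Rule 1/2 (SLC, -02:30): 2022-05-11 08:30 UTC ≤ query < 2022-10-11 20:06 UTC
15·60 + 0 - 150 = 750 min
750 = 0·1440 + 750; 750 = 12·60 + 30 → 12:30, same day
→ 2022-10-11 12:30 SLC

2022-10-11 12:30 SLC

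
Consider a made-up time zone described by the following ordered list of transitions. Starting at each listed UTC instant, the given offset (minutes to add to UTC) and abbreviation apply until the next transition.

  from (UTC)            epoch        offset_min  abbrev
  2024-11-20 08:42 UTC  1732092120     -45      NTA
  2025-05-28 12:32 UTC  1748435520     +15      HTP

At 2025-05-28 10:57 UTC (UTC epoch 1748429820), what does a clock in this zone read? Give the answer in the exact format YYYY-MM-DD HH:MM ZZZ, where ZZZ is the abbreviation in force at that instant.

Query: 2025-05-28 10:57 UTC
Rule 1/2 (NTA, -00:45): 2024-11-20 08:42 UTC ≤ query < 2025-05-28 12:32 UTC
10·60 + 57 - 45 = 612 min
612 = 0·1440 + 612; 612 = 10·60 + 12 → 10:12, same day
→ 2025-05-28 10:12 NTA

2025-05-28 10:12 NTA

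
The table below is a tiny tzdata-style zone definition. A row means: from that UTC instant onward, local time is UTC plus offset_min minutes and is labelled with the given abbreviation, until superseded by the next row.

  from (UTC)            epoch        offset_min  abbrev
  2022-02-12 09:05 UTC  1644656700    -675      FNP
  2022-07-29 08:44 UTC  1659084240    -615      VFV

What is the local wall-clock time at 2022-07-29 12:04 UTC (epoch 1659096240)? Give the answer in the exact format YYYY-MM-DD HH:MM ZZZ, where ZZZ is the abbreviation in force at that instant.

Query: 2022-07-29 12:04 UTC
Rule 2/2 (VFV, -10:15): 2022-07-29 08:44 UTC ≤ query < +∞
12·60 + 4 - 615 = 109 min
109 = 0·1440 + 109; 109 = 1·60 + 49 → 01:49, same day
→ 2022-07-29 01:49 VFV

2022-07-29 01:49 VFV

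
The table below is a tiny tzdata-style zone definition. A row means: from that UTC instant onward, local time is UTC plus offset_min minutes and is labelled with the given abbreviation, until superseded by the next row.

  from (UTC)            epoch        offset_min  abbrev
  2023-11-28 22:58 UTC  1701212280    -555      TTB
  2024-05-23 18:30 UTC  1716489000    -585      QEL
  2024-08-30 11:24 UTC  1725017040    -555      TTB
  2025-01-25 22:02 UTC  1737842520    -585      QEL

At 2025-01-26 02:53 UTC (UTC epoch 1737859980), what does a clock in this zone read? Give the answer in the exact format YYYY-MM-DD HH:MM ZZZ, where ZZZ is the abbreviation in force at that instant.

2025-01-25 17:08 QEL

Query: 2025-01-26 02:53 UTC
Rule 4/4 (QEL, -09:45): 2025-01-25 22:02 UTC ≤ query < +∞
2·60 + 53 - 585 = -412 min
-412 = -1·1440 + 1028; 1028 = 17·60 + 8 → 17:08, 2025-01-26 - 1 day = 2025-01-25
→ 2025-01-25 17:08 QEL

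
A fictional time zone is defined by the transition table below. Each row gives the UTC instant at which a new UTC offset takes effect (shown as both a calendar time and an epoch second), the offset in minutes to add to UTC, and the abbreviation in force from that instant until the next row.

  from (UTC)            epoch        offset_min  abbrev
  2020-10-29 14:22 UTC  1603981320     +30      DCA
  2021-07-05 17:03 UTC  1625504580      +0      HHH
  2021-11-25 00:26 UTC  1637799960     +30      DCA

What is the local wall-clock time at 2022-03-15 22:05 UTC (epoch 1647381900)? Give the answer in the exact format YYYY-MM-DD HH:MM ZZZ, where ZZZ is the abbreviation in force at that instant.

Query: 2022-03-15 22:05 UTC
Rule 3/3 (DCA, +00:30): 2021-11-25 00:26 UTC ≤ query < +∞
22·60 + 5 + 30 = 1355 min
1355 = 0·1440 + 1355; 1355 = 22·60 + 35 → 22:35, same day
→ 2022-03-15 22:35 DCA

2022-03-15 22:35 DCA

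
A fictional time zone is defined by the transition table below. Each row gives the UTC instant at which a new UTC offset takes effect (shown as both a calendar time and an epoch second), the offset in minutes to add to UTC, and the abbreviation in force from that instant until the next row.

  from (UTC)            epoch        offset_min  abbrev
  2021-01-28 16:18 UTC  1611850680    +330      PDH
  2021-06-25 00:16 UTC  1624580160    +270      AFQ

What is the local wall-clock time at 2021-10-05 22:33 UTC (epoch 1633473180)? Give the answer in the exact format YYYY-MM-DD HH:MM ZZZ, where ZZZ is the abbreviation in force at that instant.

2021-10-06 03:03 AFQ

Query: 2021-10-05 22:33 UTC
Rule 2/2 (AFQ, +04:30): 2021-06-25 00:16 UTC ≤ query < +∞
22·60 + 33 + 270 = 1623 min
1623 = 1·1440 + 183; 183 = 3·60 + 3 → 03:03, 2021-10-05 + 1 day = 2021-10-06
→ 2021-10-06 03:03 AFQ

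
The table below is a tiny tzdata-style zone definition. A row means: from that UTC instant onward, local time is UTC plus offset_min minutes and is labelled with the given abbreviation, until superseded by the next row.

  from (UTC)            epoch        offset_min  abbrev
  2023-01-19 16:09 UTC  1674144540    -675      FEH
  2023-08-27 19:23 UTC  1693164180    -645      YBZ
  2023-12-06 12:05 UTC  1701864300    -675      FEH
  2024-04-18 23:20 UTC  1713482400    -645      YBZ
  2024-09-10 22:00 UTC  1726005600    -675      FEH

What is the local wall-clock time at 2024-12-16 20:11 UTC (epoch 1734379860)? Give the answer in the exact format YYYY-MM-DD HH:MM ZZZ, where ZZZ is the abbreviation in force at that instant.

2024-12-16 08:56 FEH

Query: 2024-12-16 20:11 UTC
Rule 5/5 (FEH, -11:15): 2024-09-10 22:00 UTC ≤ query < +∞
20·60 + 11 - 675 = 536 min
536 = 0·1440 + 536; 536 = 8·60 + 56 → 08:56, same day
→ 2024-12-16 08:56 FEH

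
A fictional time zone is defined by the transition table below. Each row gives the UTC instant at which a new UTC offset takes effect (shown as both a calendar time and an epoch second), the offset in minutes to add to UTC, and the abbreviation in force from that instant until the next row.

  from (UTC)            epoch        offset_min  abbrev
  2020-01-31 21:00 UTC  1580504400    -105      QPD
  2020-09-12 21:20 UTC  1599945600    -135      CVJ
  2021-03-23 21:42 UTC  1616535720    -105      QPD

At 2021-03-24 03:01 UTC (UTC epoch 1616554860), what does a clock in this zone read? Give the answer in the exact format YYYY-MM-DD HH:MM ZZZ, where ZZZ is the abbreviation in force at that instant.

2021-03-24 01:16 QPD

Query: 2021-03-24 03:01 UTC
Rule 3/3 (QPD, -01:45): 2021-03-23 21:42 UTC ≤ query < +∞
3·60 + 1 - 105 = 76 min
76 = 0·1440 + 76; 76 = 1·60 + 16 → 01:16, same day
→ 2021-03-24 01:16 QPD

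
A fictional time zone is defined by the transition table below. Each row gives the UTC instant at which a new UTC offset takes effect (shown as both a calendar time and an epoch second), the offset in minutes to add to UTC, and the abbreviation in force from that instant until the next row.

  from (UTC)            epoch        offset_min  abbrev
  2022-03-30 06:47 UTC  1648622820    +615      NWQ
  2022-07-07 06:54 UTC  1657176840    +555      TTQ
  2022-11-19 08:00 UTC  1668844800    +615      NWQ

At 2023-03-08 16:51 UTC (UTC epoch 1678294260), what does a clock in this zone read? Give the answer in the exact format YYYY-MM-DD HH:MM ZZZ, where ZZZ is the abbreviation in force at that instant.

Query: 2023-03-08 16:51 UTC
Rule 3/3 (NWQ, +10:15): 2022-11-19 08:00 UTC ≤ query < +∞
16·60 + 51 + 615 = 1626 min
1626 = 1·1440 + 186; 186 = 3·60 + 6 → 03:06, 2023-03-08 + 1 day = 2023-03-09
→ 2023-03-09 03:06 NWQ

2023-03-09 03:06 NWQ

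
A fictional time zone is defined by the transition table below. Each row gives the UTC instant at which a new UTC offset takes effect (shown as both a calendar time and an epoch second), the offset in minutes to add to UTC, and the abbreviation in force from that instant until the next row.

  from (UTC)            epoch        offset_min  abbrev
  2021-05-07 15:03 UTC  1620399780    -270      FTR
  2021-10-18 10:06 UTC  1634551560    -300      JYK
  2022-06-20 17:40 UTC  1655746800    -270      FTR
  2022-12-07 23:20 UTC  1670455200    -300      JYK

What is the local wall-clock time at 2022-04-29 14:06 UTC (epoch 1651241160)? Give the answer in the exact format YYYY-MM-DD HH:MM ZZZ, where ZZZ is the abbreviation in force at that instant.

2022-04-29 09:06 JYK

Query: 2022-04-29 14:06 UTC
Rule 2/4 (JYK, -05:00): 2021-10-18 10:06 UTC ≤ query < 2022-06-20 17:40 UTC
14·60 + 6 - 300 = 546 min
546 = 0·1440 + 546; 546 = 9·60 + 6 → 09:06, same day
→ 2022-04-29 09:06 JYK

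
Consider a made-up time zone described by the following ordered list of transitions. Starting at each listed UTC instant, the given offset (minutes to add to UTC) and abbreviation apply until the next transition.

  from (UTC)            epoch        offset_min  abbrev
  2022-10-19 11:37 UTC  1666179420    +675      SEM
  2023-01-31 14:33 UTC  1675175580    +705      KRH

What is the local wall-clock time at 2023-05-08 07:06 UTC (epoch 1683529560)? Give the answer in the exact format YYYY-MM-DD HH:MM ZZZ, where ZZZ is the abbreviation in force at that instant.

Query: 2023-05-08 07:06 UTC
Rule 2/2 (KRH, +11:45): 2023-01-31 14:33 UTC ≤ query < +∞
7·60 + 6 + 705 = 1131 min
1131 = 0·1440 + 1131; 1131 = 18·60 + 51 → 18:51, same day
→ 2023-05-08 18:51 KRH

2023-05-08 18:51 KRH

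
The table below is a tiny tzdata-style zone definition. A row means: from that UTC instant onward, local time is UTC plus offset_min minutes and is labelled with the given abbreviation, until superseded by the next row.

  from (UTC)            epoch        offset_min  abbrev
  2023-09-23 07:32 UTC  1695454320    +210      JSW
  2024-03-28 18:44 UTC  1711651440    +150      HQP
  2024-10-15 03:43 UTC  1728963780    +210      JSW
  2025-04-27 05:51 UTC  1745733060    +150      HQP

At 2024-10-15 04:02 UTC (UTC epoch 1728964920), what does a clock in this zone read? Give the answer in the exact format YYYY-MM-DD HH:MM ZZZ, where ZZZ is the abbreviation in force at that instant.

Query: 2024-10-15 04:02 UTC
Rule 3/4 (JSW, +03:30): 2024-10-15 03:43 UTC ≤ query < 2025-04-27 05:51 UTC
4·60 + 2 + 210 = 452 min
452 = 0·1440 + 452; 452 = 7·60 + 32 → 07:32, same day
→ 2024-10-15 07:32 JSW

2024-10-15 07:32 JSW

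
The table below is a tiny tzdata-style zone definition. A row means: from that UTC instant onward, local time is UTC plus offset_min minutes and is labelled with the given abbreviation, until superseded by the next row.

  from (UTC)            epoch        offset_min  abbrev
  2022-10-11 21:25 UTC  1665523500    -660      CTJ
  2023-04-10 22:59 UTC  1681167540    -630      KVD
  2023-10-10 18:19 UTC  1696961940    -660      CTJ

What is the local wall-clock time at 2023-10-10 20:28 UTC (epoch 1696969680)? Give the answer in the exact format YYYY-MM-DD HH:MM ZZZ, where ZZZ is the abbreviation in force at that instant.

Query: 2023-10-10 20:28 UTC
Rule 3/3 (CTJ, -11:00): 2023-10-10 18:19 UTC ≤ query < +∞
20·60 + 28 - 660 = 568 min
568 = 0·1440 + 568; 568 = 9·60 + 28 → 09:28, same day
→ 2023-10-10 09:28 CTJ

2023-10-10 09:28 CTJ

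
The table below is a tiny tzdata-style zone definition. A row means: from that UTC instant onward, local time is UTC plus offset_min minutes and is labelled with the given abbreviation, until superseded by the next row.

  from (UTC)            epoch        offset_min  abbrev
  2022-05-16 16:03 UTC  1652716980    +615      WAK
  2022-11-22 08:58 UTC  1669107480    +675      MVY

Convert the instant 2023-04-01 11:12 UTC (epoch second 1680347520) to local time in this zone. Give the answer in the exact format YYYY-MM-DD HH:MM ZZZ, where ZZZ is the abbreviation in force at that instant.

Query: 2023-04-01 11:12 UTC
Rule 2/2 (MVY, +11:15): 2022-11-22 08:58 UTC ≤ query < +∞
11·60 + 12 + 675 = 1347 min
1347 = 0·1440 + 1347; 1347 = 22·60 + 27 → 22:27, same day
→ 2023-04-01 22:27 MVY

2023-04-01 22:27 MVY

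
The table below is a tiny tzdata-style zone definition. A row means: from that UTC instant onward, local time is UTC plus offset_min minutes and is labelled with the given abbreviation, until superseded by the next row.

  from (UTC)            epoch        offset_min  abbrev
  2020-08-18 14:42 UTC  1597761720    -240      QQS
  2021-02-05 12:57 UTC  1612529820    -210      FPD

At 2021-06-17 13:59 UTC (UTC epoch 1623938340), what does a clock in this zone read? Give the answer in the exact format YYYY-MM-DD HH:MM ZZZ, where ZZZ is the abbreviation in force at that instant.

Query: 2021-06-17 13:59 UTC
Rule 2/2 (FPD, -03:30): 2021-02-05 12:57 UTC ≤ query < +∞
13·60 + 59 - 210 = 629 min
629 = 0·1440 + 629; 629 = 10·60 + 29 → 10:29, same day
→ 2021-06-17 10:29 FPD

2021-06-17 10:29 FPD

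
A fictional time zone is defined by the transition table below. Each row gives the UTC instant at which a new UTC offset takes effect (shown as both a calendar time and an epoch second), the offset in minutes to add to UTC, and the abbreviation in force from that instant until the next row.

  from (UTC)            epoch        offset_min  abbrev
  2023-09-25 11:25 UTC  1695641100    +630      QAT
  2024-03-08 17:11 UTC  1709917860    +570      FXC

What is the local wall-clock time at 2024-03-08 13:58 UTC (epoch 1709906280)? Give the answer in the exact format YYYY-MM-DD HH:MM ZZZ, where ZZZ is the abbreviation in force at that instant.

Query: 2024-03-08 13:58 UTC
Rule 1/2 (QAT, +10:30): 2023-09-25 11:25 UTC ≤ query < 2024-03-08 17:11 UTC
13·60 + 58 + 630 = 1468 min
1468 = 1·1440 + 28; 28 = 0·60 + 28 → 00:28, 2024-03-08 + 1 day = 2024-03-09
→ 2024-03-09 00:28 QAT

2024-03-09 00:28 QAT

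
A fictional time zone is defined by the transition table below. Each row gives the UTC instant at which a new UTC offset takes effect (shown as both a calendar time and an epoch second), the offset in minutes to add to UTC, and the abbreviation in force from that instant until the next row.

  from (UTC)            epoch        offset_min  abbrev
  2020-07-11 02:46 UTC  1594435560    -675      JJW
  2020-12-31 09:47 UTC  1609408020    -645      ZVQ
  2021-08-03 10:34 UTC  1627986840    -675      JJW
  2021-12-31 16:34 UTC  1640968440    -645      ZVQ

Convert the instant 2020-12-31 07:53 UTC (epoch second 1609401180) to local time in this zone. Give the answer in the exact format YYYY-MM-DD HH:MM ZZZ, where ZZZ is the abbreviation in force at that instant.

2020-12-30 20:38 JJW

Query: 2020-12-31 07:53 UTC
Rule 1/4 (JJW, -11:15): 2020-07-11 02:46 UTC ≤ query < 2020-12-31 09:47 UTC
7·60 + 53 - 675 = -202 min
-202 = -1·1440 + 1238; 1238 = 20·60 + 38 → 20:38, 2020-12-31 - 1 day = 2020-12-30
→ 2020-12-30 20:38 JJW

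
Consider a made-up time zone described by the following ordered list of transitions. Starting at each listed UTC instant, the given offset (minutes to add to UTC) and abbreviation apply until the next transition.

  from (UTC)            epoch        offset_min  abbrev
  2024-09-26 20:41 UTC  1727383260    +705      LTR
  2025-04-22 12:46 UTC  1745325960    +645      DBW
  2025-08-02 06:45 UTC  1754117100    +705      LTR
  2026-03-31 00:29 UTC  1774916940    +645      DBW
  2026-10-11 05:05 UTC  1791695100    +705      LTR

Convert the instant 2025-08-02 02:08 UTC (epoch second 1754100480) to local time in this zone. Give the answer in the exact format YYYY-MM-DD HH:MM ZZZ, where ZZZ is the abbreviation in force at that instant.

Query: 2025-08-02 02:08 UTC
Rule 2/5 (DBW, +10:45): 2025-04-22 12:46 UTC ≤ query < 2025-08-02 06:45 UTC
2·60 + 8 + 645 = 773 min
773 = 0·1440 + 773; 773 = 12·60 + 53 → 12:53, same day
→ 2025-08-02 12:53 DBW

2025-08-02 12:53 DBW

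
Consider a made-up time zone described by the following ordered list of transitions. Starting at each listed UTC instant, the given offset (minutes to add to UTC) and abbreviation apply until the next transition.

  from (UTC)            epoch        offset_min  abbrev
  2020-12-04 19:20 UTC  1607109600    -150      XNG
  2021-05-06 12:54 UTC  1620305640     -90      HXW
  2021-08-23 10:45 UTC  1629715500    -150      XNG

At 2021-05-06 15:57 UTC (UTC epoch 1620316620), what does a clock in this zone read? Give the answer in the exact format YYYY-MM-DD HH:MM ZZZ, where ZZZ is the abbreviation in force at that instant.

Query: 2021-05-06 15:57 UTC
Rule 2/3 (HXW, -01:30): 2021-05-06 12:54 UTC ≤ query < 2021-08-23 10:45 UTC
15·60 + 57 - 90 = 867 min
867 = 0·1440 + 867; 867 = 14·60 + 27 → 14:27, same day
→ 2021-05-06 14:27 HXW

2021-05-06 14:27 HXW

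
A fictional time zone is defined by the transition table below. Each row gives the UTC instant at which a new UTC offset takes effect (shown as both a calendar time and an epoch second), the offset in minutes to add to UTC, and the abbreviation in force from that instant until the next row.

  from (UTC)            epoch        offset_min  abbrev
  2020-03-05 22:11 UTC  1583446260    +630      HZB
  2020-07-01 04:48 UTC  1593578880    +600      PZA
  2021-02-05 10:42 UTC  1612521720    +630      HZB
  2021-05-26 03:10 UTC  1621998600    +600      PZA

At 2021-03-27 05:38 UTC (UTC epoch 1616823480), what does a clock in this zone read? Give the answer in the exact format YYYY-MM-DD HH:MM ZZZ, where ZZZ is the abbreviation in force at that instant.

2021-03-27 16:08 HZB

Query: 2021-03-27 05:38 UTC
Rule 3/4 (HZB, +10:30): 2021-02-05 10:42 UTC ≤ query < 2021-05-26 03:10 UTC
5·60 + 38 + 630 = 968 min
968 = 0·1440 + 968; 968 = 16·60 + 8 → 16:08, same day
→ 2021-03-27 16:08 HZB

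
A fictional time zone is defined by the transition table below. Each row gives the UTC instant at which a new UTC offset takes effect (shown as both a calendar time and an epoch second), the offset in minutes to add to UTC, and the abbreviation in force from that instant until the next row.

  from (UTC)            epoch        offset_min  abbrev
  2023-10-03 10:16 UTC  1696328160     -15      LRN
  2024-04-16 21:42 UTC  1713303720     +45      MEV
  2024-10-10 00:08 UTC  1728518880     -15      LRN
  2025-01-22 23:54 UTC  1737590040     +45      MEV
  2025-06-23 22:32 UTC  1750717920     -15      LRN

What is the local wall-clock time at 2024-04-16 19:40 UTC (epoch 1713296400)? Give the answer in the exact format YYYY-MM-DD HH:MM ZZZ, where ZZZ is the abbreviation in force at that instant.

Query: 2024-04-16 19:40 UTC
Rule 1/5 (LRN, -00:15): 2023-10-03 10:16 UTC ≤ query < 2024-04-16 21:42 UTC
19·60 + 40 - 15 = 1165 min
1165 = 0·1440 + 1165; 1165 = 19·60 + 25 → 19:25, same day
→ 2024-04-16 19:25 LRN

2024-04-16 19:25 LRN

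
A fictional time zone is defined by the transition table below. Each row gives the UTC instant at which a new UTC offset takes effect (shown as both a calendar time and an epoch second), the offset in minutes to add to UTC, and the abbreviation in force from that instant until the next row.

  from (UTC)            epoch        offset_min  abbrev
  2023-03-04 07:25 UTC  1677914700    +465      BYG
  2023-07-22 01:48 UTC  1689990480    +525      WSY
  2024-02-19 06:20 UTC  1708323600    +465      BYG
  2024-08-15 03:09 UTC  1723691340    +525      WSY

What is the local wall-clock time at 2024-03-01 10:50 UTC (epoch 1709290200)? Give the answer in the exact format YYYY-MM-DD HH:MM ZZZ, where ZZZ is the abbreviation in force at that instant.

2024-03-01 18:35 BYG

Query: 2024-03-01 10:50 UTC
Rule 3/4 (BYG, +07:45): 2024-02-19 06:20 UTC ≤ query < 2024-08-15 03:09 UTC
10·60 + 50 + 465 = 1115 min
1115 = 0·1440 + 1115; 1115 = 18·60 + 35 → 18:35, same day
→ 2024-03-01 18:35 BYG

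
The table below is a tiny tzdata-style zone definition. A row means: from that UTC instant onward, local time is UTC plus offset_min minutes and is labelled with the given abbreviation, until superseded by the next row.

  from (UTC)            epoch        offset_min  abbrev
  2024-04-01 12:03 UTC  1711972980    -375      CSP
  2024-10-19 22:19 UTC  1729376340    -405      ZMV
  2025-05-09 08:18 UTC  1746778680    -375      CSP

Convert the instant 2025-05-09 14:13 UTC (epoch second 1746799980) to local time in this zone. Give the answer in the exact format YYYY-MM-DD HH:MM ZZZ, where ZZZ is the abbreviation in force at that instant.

2025-05-09 07:58 CSP

Query: 2025-05-09 14:13 UTC
Rule 3/3 (CSP, -06:15): 2025-05-09 08:18 UTC ≤ query < +∞
14·60 + 13 - 375 = 478 min
478 = 0·1440 + 478; 478 = 7·60 + 58 → 07:58, same day
→ 2025-05-09 07:58 CSP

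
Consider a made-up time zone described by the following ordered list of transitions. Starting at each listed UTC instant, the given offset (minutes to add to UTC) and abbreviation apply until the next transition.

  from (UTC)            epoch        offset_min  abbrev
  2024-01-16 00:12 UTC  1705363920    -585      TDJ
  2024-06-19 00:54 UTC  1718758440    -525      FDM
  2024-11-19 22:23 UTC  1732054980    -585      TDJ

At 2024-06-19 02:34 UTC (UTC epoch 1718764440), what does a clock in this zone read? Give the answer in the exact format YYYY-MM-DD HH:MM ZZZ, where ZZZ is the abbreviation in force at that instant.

2024-06-18 17:49 FDM

Query: 2024-06-19 02:34 UTC
Rule 2/3 (FDM, -08:45): 2024-06-19 00:54 UTC ≤ query < 2024-11-19 22:23 UTC
2·60 + 34 - 525 = -371 min
-371 = -1·1440 + 1069; 1069 = 17·60 + 49 → 17:49, 2024-06-19 - 1 day = 2024-06-18
→ 2024-06-18 17:49 FDM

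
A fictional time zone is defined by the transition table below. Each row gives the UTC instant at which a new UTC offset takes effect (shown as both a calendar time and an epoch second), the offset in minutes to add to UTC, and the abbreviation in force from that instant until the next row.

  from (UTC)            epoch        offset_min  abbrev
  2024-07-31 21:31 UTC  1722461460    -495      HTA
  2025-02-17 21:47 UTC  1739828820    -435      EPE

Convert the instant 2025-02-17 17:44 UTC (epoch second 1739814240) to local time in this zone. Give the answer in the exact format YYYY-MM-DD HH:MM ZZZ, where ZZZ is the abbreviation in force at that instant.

2025-02-17 09:29 HTA

Query: 2025-02-17 17:44 UTC
Rule 1/2 (HTA, -08:15): 2024-07-31 21:31 UTC ≤ query < 2025-02-17 21:47 UTC
17·60 + 44 - 495 = 569 min
569 = 0·1440 + 569; 569 = 9·60 + 29 → 09:29, same day
→ 2025-02-17 09:29 HTA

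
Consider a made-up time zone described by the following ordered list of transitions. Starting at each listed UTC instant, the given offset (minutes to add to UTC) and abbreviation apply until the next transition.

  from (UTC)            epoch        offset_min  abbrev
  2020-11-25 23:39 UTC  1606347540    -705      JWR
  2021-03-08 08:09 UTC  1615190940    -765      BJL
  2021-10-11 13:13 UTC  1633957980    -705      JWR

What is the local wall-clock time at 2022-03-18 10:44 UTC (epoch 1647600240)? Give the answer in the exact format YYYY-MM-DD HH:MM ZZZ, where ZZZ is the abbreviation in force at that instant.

Query: 2022-03-18 10:44 UTC
Rule 3/3 (JWR, -11:45): 2021-10-11 13:13 UTC ≤ query < +∞
10·60 + 44 - 705 = -61 min
-61 = -1·1440 + 1379; 1379 = 22·60 + 59 → 22:59, 2022-03-18 - 1 day = 2022-03-17
→ 2022-03-17 22:59 JWR

2022-03-17 22:59 JWR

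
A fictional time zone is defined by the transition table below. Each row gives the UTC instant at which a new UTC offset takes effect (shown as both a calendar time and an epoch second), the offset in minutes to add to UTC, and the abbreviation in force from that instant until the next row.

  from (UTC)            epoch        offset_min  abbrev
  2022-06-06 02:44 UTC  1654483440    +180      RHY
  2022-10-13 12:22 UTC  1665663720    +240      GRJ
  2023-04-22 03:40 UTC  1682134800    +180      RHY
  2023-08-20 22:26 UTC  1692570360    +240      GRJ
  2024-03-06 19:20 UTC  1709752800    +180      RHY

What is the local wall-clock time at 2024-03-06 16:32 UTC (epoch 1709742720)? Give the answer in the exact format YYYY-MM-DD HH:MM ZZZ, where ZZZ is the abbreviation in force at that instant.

Query: 2024-03-06 16:32 UTC
Rule 4/5 (GRJ, +04:00): 2023-08-20 22:26 UTC ≤ query < 2024-03-06 19:20 UTC
16·60 + 32 + 240 = 1232 min
1232 = 0·1440 + 1232; 1232 = 20·60 + 32 → 20:32, same day
→ 2024-03-06 20:32 GRJ

2024-03-06 20:32 GRJ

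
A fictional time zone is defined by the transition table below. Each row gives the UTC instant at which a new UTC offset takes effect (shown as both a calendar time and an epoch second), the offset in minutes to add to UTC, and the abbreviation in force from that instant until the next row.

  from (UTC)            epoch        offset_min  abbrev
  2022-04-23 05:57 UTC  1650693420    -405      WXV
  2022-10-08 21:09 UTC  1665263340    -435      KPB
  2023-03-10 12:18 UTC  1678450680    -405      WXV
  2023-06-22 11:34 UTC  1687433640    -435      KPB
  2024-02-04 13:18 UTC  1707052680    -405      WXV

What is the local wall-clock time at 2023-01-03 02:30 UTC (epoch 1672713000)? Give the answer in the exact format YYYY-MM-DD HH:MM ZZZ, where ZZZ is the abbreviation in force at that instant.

2023-01-02 19:15 KPB

Query: 2023-01-03 02:30 UTC
Rule 2/5 (KPB, -07:15): 2022-10-08 21:09 UTC ≤ query < 2023-03-10 12:18 UTC
2·60 + 30 - 435 = -285 min
-285 = -1·1440 + 1155; 1155 = 19·60 + 15 → 19:15, 2023-01-03 - 1 day = 2023-01-02
→ 2023-01-02 19:15 KPB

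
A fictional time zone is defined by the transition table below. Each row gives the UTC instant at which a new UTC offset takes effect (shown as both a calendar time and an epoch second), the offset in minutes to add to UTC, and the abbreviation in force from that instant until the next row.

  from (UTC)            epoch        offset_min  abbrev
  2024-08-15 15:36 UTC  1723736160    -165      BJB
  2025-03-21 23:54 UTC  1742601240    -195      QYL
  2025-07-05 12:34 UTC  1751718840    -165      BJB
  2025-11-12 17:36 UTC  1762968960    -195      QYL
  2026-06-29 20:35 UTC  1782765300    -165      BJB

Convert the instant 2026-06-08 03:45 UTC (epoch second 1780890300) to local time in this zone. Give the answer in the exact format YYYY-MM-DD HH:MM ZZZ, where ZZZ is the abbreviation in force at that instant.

2026-06-08 00:30 QYL

Query: 2026-06-08 03:45 UTC
Rule 4/5 (QYL, -03:15): 2025-11-12 17:36 UTC ≤ query < 2026-06-29 20:35 UTC
3·60 + 45 - 195 = 30 min
30 = 0·1440 + 30; 30 = 0·60 + 30 → 00:30, same day
→ 2026-06-08 00:30 QYL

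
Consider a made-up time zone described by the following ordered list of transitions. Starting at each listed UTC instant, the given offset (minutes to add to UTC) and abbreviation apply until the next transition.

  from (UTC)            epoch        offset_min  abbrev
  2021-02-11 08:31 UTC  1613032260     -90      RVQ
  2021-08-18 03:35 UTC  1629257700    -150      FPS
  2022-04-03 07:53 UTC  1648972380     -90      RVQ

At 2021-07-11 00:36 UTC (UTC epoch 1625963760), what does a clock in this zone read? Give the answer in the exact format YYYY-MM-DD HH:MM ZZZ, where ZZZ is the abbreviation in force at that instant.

Query: 2021-07-11 00:36 UTC
Rule 1/3 (RVQ, -01:30): 2021-02-11 08:31 UTC ≤ query < 2021-08-18 03:35 UTC
0·60 + 36 - 90 = -54 min
-54 = -1·1440 + 1386; 1386 = 23·60 + 6 → 23:06, 2021-07-11 - 1 day = 2021-07-10
→ 2021-07-10 23:06 RVQ

2021-07-10 23:06 RVQ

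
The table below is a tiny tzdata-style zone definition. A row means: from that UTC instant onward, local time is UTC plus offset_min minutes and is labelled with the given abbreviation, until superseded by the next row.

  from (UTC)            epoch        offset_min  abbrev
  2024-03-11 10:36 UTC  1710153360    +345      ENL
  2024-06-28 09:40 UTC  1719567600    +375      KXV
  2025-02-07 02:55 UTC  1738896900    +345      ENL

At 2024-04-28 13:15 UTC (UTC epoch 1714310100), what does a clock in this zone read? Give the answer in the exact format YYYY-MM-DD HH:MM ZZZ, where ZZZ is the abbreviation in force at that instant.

Query: 2024-04-28 13:15 UTC
Rule 1/3 (ENL, +05:45): 2024-03-11 10:36 UTC ≤ query < 2024-06-28 09:40 UTC
13·60 + 15 + 345 = 1140 min
1140 = 0·1440 + 1140; 1140 = 19·60 + 0 → 19:00, same day
→ 2024-04-28 19:00 ENL

2024-04-28 19:00 ENL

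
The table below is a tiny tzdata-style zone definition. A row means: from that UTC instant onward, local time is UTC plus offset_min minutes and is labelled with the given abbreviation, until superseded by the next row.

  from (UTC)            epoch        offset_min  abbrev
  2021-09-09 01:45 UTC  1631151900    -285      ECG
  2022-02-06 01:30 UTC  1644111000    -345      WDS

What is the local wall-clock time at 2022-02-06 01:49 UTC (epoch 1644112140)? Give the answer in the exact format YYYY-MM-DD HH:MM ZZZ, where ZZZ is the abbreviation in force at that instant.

2022-02-05 20:04 WDS

Query: 2022-02-06 01:49 UTC
Rule 2/2 (WDS, -05:45): 2022-02-06 01:30 UTC ≤ query < +∞
1·60 + 49 - 345 = -236 min
-236 = -1·1440 + 1204; 1204 = 20·60 + 4 → 20:04, 2022-02-06 - 1 day = 2022-02-05
→ 2022-02-05 20:04 WDS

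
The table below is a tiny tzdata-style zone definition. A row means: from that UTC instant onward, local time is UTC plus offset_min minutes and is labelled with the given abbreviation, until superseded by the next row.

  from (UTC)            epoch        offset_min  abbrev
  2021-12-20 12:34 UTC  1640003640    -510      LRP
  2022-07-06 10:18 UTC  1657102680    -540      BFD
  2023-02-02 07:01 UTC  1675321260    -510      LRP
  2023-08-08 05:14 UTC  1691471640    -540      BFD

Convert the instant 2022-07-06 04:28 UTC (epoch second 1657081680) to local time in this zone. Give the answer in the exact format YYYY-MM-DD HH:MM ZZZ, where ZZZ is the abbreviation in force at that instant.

Query: 2022-07-06 04:28 UTC
Rule 1/4 (LRP, -08:30): 2021-12-20 12:34 UTC ≤ query < 2022-07-06 10:18 UTC
4·60 + 28 - 510 = -242 min
-242 = -1·1440 + 1198; 1198 = 19·60 + 58 → 19:58, 2022-07-06 - 1 day = 2022-07-05
→ 2022-07-05 19:58 LRP

2022-07-05 19:58 LRP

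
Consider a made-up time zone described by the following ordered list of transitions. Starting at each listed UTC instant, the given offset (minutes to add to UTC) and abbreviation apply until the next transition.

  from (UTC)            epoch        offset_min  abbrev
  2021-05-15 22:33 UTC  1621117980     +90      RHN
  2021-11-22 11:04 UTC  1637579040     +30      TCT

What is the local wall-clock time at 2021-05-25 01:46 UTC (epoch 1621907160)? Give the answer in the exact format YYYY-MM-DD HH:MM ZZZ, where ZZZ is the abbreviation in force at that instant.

Query: 2021-05-25 01:46 UTC
Rule 1/2 (RHN, +01:30): 2021-05-15 22:33 UTC ≤ query < 2021-11-22 11:04 UTC
1·60 + 46 + 90 = 196 min
196 = 0·1440 + 196; 196 = 3·60 + 16 → 03:16, same day
→ 2021-05-25 03:16 RHN

2021-05-25 03:16 RHN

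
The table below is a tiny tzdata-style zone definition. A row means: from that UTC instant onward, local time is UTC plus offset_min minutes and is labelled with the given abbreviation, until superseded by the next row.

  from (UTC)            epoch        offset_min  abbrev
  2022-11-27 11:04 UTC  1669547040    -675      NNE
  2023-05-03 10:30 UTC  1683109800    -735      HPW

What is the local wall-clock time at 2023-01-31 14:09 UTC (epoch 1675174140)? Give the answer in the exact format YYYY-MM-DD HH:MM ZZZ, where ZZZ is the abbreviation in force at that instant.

Query: 2023-01-31 14:09 UTC
Rule 1/2 (NNE, -11:15): 2022-11-27 11:04 UTC ≤ query < 2023-05-03 10:30 UTC
14·60 + 9 - 675 = 174 min
174 = 0·1440 + 174; 174 = 2·60 + 54 → 02:54, same day
→ 2023-01-31 02:54 NNE

2023-01-31 02:54 NNE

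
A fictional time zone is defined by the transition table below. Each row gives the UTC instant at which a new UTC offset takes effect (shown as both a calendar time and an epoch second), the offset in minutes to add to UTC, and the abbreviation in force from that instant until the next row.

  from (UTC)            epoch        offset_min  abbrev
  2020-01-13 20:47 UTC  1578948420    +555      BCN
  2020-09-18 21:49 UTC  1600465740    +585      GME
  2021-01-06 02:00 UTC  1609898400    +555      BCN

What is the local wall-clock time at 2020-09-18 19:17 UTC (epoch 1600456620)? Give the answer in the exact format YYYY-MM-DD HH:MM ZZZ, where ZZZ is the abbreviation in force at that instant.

Query: 2020-09-18 19:17 UTC
Rule 1/3 (BCN, +09:15): 2020-01-13 20:47 UTC ≤ query < 2020-09-18 21:49 UTC
19·60 + 17 + 555 = 1712 min
1712 = 1·1440 + 272; 272 = 4·60 + 32 → 04:32, 2020-09-18 + 1 day = 2020-09-19
→ 2020-09-19 04:32 BCN

2020-09-19 04:32 BCN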